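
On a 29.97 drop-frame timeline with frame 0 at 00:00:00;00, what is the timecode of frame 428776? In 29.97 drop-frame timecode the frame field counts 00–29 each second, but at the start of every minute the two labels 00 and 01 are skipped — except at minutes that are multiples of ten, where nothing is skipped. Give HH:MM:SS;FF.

03:58:26;26

Ten DF minutes hold 17982 frames, so frame 428776 lies in block 23 (frames 413586–431567) with 15190 frames into that block.
The block's first minute is 1800 frames and the rest 1798 each; 15190 frames reaches minute 8, so 23 × 18 + 8 × 2 = 430 labels have been skipped so far.
Adding those back, label number 428776 + 430 = 429206 at 30 labels/s is 14306 s + 26 f = 3 h 58 min 26 s frame 26, i.e. 03:58:26;26.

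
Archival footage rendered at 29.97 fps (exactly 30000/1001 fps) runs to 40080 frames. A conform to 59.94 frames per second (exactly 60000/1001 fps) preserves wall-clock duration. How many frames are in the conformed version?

Target frames = source frames × (target rate / source rate) = 40080 × (60000/1001)/(30000/1001) = 40080 × 2 = 80160.

80160 frames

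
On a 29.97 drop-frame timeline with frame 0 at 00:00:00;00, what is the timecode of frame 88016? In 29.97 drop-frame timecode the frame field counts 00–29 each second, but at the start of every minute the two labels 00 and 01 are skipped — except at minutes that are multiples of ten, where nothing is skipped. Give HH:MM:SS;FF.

00:48:56;24

Ten DF minutes hold 17982 frames, so frame 88016 lies in block 4 (frames 71928–89909) with 16088 frames into that block.
The block's first minute is 1800 frames and the rest 1798 each; 16088 frames reaches minute 8, so 4 × 18 + 8 × 2 = 88 labels have been skipped so far.
Adding those back, label number 88016 + 88 = 88104 at 30 labels/s is 2936 s + 24 f = 0 h 48 min 56 s frame 24, i.e. 00:48:56;24.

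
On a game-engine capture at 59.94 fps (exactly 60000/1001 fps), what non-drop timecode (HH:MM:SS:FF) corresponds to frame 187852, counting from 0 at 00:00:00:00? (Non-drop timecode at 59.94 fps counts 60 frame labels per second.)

187852 ÷ 60 = 3130 full seconds, remainder 52 frames.
3130 s = 0 h 52 min 10 s.
Timecode: 00:52:10:52.

00:52:10:52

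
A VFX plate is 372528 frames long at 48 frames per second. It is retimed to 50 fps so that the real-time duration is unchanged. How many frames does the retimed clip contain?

Target frames = source frames × (target rate / source rate) = 372528 × (50)/(48) = 372528 × 25/24 = 388050.

388050 frames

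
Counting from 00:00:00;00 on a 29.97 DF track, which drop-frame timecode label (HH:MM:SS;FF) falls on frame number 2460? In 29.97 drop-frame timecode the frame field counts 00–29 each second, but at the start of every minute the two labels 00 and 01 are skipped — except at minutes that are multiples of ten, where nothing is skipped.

00:01:22;02

Ten DF minutes hold 17982 frames, so frame 2460 lies in block 0 (frames 0–17981) with 2460 frames into that block.
The block's first minute is 1800 frames and the rest 1798 each; 2460 frames reaches minute 1, so 0 × 18 + 1 × 2 = 2 labels have been skipped so far.
Adding those back, label number 2460 + 2 = 2462 at 30 labels/s is 82 s + 2 f = 0 h 1 min 22 s frame 2, i.e. 00:01:22;02.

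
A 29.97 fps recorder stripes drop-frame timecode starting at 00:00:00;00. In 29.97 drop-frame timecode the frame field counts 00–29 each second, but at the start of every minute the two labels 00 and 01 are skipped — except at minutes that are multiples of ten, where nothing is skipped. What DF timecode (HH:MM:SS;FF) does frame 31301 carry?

Ten DF minutes hold 17982 frames, so frame 31301 lies in block 1 (frames 17982–35963) with 13319 frames into that block.
The block's first minute is 1800 frames and the rest 1798 each; 13319 frames reaches minute 7, so 1 × 18 + 7 × 2 = 32 labels have been skipped so far.
Adding those back, label number 31301 + 32 = 31333 at 30 labels/s is 1044 s + 13 f = 0 h 17 min 24 s frame 13, i.e. 00:17:24;13.

00:17:24;13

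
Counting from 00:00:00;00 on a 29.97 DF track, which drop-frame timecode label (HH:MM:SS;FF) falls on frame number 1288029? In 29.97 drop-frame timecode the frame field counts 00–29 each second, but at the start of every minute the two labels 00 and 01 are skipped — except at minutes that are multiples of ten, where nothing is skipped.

Each 10-minute DF block holds 10 × 60 × 30 − 9 × 2 = 17982 frames. 1288029 ÷ 17982 → 71 full blocks, remainder 11307.
Within the partial block the first minute is 1800 frames and each further minute 1798, so 6 further minute boundaries passed. Total skipped labels = 18 × 71 + 2 × 6 = 1290.
Non-drop label index = 1288029 + 1290 = 1289319; at 30 labels/s that is 11:56:17:09, i.e. DF 11:56:17;09.

11:56:17;09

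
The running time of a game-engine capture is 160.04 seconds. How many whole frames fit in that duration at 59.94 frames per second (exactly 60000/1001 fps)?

9592 frames

Frames = 160.04 × 60000/1001 = 9602400/1001 ≈ 9592.8072.
Complete frames: 9592.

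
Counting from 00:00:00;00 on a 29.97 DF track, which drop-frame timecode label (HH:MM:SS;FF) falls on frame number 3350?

00:01:51;22

Ten DF minutes hold 17982 frames, so frame 3350 lies in block 0 (frames 0–17981) with 3350 frames into that block.
The block's first minute is 1800 frames and the rest 1798 each; 3350 frames reaches minute 1, so 0 × 18 + 1 × 2 = 2 labels have been skipped so far.
Adding those back, label number 3350 + 2 = 3352 at 30 labels/s is 111 s + 22 f = 0 h 1 min 51 s frame 22, i.e. 00:01:51;22.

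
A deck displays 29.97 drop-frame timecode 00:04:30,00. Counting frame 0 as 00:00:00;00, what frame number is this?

8092

Complete 10-minute blocks: 0, each 17982 frames → 0.
Remaining 4 whole minutes in the current block: 1800 + 3 × 1798 = 7194 frames.
Within the current minute: 30 × 30 + 0 − 2 = 898 (labels ;00/;01 skipped at this minute). Total = 0 + 7194 + 898 = 8092.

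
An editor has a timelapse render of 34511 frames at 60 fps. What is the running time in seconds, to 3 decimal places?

Running time = 34511 × 1/60 = 34511/60 s ≈ 575.183 s.

575.183 seconds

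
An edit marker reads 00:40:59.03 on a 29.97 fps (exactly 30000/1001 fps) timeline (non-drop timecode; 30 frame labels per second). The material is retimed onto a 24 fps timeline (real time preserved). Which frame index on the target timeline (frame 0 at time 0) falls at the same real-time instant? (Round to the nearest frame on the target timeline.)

frame 59077

Source frame index: (0×3600 + 40×60 + 59) × 30 + 3 = 73773.
Real time: 73773 / (30000/1001) = 24615591/10000 s.
Target frame: (24615591/10000) × (24) = 73846773/1250 ≈ 59077.418 → 59077.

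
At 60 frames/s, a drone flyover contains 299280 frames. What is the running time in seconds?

Running time = 299280 / (60) = 4988 s.

4988 seconds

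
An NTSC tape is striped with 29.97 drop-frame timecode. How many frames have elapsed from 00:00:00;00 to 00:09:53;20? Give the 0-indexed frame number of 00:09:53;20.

As if non-drop at 30 labels/s: (0 × 3600 + 9 × 60 + 53) × 30 + 20 = 17810.
Minute boundaries passed: 9; those not divisible by 10: 9 − 0 = 9; dropped labels = 2 × 9 = 18.
Actual frame index = 17810 − 18 = 17792.

17792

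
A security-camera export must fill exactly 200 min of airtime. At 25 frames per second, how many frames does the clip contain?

300000 frames

200 min = 12000 s.
Frames = 12000 × 25 = 300000.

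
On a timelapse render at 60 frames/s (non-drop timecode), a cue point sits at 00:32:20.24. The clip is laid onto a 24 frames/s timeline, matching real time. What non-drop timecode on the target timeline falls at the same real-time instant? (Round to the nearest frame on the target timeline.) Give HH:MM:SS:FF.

00:32:20:10

Source frame index: (0×3600 + 32×60 + 20) × 60 + 24 = 116424.
Real time: 116424 / (60) = 9702/5 s.
Target frame: (9702/5) × (24) = 232848/5 ≈ 46569.600 → 46570.
At 24 labels/s: frame 46570 → 00:32:20:10.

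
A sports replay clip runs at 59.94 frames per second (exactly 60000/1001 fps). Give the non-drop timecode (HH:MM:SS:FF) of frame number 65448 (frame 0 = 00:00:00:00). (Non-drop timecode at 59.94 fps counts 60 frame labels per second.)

00:18:10:48

65448 ÷ 60 = 1090 full seconds, remainder 48 frames.
1090 s = 0 h 18 min 10 s.
Timecode: 00:18:10:48.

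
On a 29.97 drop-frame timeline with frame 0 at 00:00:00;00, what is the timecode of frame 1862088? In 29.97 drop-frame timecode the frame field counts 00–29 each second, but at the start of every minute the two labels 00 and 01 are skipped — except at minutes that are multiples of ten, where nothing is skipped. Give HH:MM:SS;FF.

17:15:31;22

Each 10-minute DF block holds 10 × 60 × 30 − 9 × 2 = 17982 frames. 1862088 ÷ 17982 → 103 full blocks, remainder 9942.
Within the partial block the first minute is 1800 frames and each further minute 1798, so 5 further minute boundaries passed. Total skipped labels = 18 × 103 + 2 × 5 = 1864.
Non-drop label index = 1862088 + 1864 = 1863952; at 30 labels/s that is 17:15:31:22, i.e. DF 17:15:31;22.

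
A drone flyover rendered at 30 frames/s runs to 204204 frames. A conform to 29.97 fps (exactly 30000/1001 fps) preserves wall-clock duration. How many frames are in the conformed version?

204000 frames

Target frames = source frames × (target rate / source rate) = 204204 × (30000/1001)/(30) = 204204 × 1000/1001 = 204000.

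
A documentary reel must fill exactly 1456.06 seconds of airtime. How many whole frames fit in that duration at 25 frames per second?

36401 frames

Frames = 1456.06 × 25 = 72803/2 ≈ 36401.5000.
Complete frames: 36401.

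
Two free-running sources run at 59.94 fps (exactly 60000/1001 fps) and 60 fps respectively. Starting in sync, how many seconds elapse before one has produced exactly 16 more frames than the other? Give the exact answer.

4004/15 seconds

The gap grows by |60 − 60000/1001| = 60/1001 frames per second.
Time for a 16-frame gap: 16 ÷ (60/1001) = 4004/15 s.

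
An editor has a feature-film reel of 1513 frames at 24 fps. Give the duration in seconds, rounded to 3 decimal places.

Running time = 1513 × 1/24 = 1513/24 s ≈ 63.042 s.

63.042 seconds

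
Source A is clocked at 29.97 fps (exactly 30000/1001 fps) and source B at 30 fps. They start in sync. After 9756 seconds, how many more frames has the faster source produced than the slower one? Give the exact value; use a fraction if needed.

A emits 30000/1001 × 9756 = 292680000/1001 frames; B emits 30 × 9756 = 292680.
Difference = 292680/1001 frames (≈ 292.3876); B is ahead of A.

292680/1001 frames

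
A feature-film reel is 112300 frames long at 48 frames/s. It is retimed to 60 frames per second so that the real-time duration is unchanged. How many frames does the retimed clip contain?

Target frames = source frames × (target rate / source rate) = 112300 × (60)/(48) = 112300 × 5/4 = 140375.

140375 frames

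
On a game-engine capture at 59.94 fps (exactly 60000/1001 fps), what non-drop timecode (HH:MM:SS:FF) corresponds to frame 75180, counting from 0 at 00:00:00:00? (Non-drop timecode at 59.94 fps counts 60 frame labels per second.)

75180 ÷ 60 = 1253 full seconds, remainder 0 frames.
1253 s = 0 h 20 min 53 s.
Timecode: 00:20:53:00.

00:20:53:00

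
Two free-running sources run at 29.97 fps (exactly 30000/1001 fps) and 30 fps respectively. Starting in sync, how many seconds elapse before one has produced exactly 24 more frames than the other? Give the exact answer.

800.8 seconds

The gap grows by |30 − 30000/1001| = 30/1001 frames per second.
Time for a 24-frame gap: 24 ÷ (30/1001) = 800.8 s.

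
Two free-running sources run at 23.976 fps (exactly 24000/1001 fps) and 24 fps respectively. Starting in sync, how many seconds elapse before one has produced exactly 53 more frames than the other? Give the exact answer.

The gap grows by |24 − 24000/1001| = 24/1001 frames per second.
Time for a 53-frame gap: 53 ÷ (24/1001) = 53053/24 s.

53053/24 seconds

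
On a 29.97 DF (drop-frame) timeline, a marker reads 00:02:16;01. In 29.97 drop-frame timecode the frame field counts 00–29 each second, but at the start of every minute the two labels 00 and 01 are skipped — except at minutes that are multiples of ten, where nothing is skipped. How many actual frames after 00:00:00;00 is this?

As if non-drop at 30 labels/s: (0 × 3600 + 2 × 60 + 16) × 30 + 1 = 4081.
Minute boundaries passed: 2; those not divisible by 10: 2 − 0 = 2; dropped labels = 2 × 2 = 4.
Actual frame index = 4081 − 4 = 4077.

4077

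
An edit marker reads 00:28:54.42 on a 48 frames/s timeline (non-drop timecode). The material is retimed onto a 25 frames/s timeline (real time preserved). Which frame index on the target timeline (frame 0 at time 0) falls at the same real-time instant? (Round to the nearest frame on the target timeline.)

frame 43372

Source frame index: (0×3600 + 28×60 + 54) × 48 + 42 = 83274.
Real time: 83274 / (48) = 13879/8 s.
Target frame: (13879/8) × (25) = 346975/8 ≈ 43371.875 → 43372.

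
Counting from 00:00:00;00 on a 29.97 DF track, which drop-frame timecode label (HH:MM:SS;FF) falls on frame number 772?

00:00:25;22

Each 10-minute DF block holds 10 × 60 × 30 − 9 × 2 = 17982 frames. 772 ÷ 17982 → 0 full blocks, remainder 772.
Within the partial block the first minute is 1800 frames and each further minute 1798, so 0 further minute boundaries passed. Total skipped labels = 18 × 0 + 2 × 0 = 0.
Non-drop label index = 772 + 0 = 772; at 30 labels/s that is 00:00:25:22, i.e. DF 00:00:25;22.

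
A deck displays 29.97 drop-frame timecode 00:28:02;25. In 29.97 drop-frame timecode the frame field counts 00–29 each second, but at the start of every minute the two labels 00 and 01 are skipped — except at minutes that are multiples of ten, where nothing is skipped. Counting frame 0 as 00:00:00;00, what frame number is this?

50433

Complete 10-minute blocks: 2, each 17982 frames → 35964.
Remaining 8 whole minutes in the current block: 1800 + 7 × 1798 = 14386 frames.
Within the current minute: 2 × 30 + 25 − 2 = 83 (labels ;00/;01 skipped at this minute). Total = 35964 + 14386 + 83 = 50433.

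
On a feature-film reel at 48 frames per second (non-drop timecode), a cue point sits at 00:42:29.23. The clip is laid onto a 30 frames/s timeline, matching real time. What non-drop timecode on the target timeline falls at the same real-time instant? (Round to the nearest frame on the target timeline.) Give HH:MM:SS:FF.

Source frame index: (0×3600 + 42×60 + 29) × 48 + 23 = 122375.
Real time: 122375 / (48) = 122375/48 s.
Target frame: (122375/48) × (30) = 611875/8 ≈ 76484.375 → 76484.
At 30 labels/s: frame 76484 → 00:42:29:14.

00:42:29:14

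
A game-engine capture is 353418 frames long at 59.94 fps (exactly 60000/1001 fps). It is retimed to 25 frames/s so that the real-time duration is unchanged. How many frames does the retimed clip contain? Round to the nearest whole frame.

Frames at target rate = 353418 × (25) / (60000/1001) = 58961903/400 ≈ 147404.758.
Nearest whole frame: 147405.

147405 frames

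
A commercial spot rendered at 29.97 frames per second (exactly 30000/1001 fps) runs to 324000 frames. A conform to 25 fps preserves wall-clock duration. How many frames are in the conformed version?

270270 frames

Target frames = source frames × (target rate / source rate) = 324000 × (25)/(30000/1001) = 324000 × 1001/1200 = 270270.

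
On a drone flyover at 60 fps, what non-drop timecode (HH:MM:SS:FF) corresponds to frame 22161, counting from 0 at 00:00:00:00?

22161 ÷ 60 = 369 full seconds, remainder 21 frames.
369 s = 0 h 6 min 9 s.
Timecode: 00:06:09:21.

00:06:09:21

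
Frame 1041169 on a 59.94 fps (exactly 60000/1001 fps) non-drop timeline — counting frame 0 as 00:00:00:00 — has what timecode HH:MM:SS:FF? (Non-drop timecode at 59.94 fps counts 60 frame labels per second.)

04:49:12:49

1041169 ÷ 60 = 17352 full seconds, remainder 49 frames.
17352 s = 4 h 49 min 12 s.
Timecode: 04:49:12:49.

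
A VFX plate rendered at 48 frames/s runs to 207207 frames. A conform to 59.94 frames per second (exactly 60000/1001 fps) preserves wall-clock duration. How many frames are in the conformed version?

Target frames = source frames × (target rate / source rate) = 207207 × (60000/1001)/(48) = 207207 × 1250/1001 = 258750.

258750 frames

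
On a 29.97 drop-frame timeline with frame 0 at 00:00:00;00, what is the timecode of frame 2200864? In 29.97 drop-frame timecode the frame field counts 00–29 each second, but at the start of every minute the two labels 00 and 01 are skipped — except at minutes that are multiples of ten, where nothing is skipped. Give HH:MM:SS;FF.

Each 10-minute DF block holds 10 × 60 × 30 − 9 × 2 = 17982 frames. 2200864 ÷ 17982 → 122 full blocks, remainder 7060.
Within the partial block the first minute is 1800 frames and each further minute 1798, so 3 further minute boundaries passed. Total skipped labels = 18 × 122 + 2 × 3 = 2202.
Non-drop label index = 2200864 + 2202 = 2203066; at 30 labels/s that is 20:23:55:16, i.e. DF 20:23:55;16.

20:23:55;16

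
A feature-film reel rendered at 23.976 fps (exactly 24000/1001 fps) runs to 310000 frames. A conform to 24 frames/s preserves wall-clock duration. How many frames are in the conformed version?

Target frames = source frames × (target rate / source rate) = 310000 × (24)/(24000/1001) = 310000 × 1001/1000 = 310310.

310310 frames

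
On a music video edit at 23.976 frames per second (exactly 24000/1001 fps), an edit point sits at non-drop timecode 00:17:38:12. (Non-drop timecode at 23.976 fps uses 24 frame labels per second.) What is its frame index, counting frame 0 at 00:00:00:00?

frame 25404

Total seconds to the label: (0 × 3600 + 17 × 60 + 38) = 1058.
Frame index = 1058 × 24 + 12 = 25404.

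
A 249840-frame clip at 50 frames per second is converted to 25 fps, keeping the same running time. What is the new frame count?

Target frames = source frames × (target rate / source rate) = 249840 × (25)/(50) = 249840 × 1/2 = 124920.

124920 frames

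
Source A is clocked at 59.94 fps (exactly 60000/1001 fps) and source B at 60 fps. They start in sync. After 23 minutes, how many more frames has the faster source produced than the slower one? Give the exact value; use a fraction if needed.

82800/1001 frames

23 min = 1380 s.
A emits 60000/1001 × 1380 = 82800000/1001 frames; B emits 60 × 1380 = 82800.
Difference = 82800/1001 frames (≈ 82.7173); B is ahead of A.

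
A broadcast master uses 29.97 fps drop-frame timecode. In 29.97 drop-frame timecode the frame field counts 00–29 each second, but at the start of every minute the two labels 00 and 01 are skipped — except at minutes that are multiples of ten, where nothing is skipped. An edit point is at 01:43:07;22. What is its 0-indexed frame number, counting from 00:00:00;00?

Complete 10-minute blocks: 10, each 17982 frames → 179820.
Remaining 3 whole minutes in the current block: 1800 + 2 × 1798 = 5396 frames.
Within the current minute: 7 × 30 + 22 − 2 = 230 (labels ;00/;01 skipped at this minute). Total = 179820 + 5396 + 230 = 185446.

185446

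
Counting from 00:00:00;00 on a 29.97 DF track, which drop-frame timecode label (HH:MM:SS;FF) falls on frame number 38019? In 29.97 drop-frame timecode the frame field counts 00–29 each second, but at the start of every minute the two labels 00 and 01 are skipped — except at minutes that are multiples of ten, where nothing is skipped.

Ten DF minutes hold 17982 frames, so frame 38019 lies in block 2 (frames 35964–53945) with 2055 frames into that block.
The block's first minute is 1800 frames and the rest 1798 each; 2055 frames reaches minute 1, so 2 × 18 + 1 × 2 = 38 labels have been skipped so far.
Adding those back, label number 38019 + 38 = 38057 at 30 labels/s is 1268 s + 17 f = 0 h 21 min 8 s frame 17, i.e. 00:21:08;17.

00:21:08;17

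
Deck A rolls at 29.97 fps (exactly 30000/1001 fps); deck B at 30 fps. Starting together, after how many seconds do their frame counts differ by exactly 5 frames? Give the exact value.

The gap grows by |30 − 30000/1001| = 30/1001 frames per second.
Time for a 5-frame gap: 5 ÷ (30/1001) = 1001/6 s.

1001/6 seconds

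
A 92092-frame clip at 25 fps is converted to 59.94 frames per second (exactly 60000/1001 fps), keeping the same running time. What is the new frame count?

220800 frames

Target frames = source frames × (target rate / source rate) = 92092 × (60000/1001)/(25) = 92092 × 2400/1001 = 220800.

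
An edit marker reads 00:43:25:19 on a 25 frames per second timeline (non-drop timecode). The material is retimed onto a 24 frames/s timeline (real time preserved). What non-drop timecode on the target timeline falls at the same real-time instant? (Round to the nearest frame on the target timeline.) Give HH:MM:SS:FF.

Source frame index: (0×3600 + 43×60 + 25) × 25 + 19 = 65144.
Real time: 65144 / (25) = 65144/25 s.
Target frame: (65144/25) × (24) = 1563456/25 ≈ 62538.240 → 62538.
At 24 labels/s: frame 62538 → 00:43:25:18.

00:43:25:18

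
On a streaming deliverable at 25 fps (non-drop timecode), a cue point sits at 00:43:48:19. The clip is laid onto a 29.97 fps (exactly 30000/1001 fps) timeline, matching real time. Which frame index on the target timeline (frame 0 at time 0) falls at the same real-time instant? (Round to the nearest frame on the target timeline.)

frame 78784

Source frame index: (0×3600 + 43×60 + 48) × 25 + 19 = 65719.
Real time: 65719 / (25) = 65719/25 s.
Target frame: (65719/25) × (30000/1001) = 78862800/1001 ≈ 78784.016 → 78784.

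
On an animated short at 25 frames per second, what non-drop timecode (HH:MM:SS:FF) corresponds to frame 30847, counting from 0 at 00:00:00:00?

30847 ÷ 25 = 1233 full seconds, remainder 22 frames.
1233 s = 0 h 20 min 33 s.
Timecode: 00:20:33:22.

00:20:33:22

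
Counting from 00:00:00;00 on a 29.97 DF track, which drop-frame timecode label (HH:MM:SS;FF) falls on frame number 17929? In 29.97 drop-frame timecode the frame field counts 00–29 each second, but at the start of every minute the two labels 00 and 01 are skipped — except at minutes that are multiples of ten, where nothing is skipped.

Each 10-minute DF block holds 10 × 60 × 30 − 9 × 2 = 17982 frames. 17929 ÷ 17982 → 0 full blocks, remainder 17929.
Within the partial block the first minute is 1800 frames and each further minute 1798, so 9 further minute boundaries passed. Total skipped labels = 18 × 0 + 2 × 9 = 18.
Non-drop label index = 17929 + 18 = 17947; at 30 labels/s that is 00:09:58:07, i.e. DF 00:09:58;07.

00:09:58;07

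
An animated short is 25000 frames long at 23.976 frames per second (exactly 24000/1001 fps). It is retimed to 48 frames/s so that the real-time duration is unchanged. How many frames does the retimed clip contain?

Target frames = source frames × (target rate / source rate) = 25000 × (48)/(24000/1001) = 25000 × 1001/500 = 50050.

50050 frames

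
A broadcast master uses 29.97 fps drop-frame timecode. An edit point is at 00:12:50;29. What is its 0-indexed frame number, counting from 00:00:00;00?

23107

Complete 10-minute blocks: 1, each 17982 frames → 17982.
Remaining 2 whole minutes in the current block: 1800 + 1 × 1798 = 3598 frames.
Within the current minute: 50 × 30 + 29 − 2 = 1527 (labels ;00/;01 skipped at this minute). Total = 17982 + 3598 + 1527 = 23107.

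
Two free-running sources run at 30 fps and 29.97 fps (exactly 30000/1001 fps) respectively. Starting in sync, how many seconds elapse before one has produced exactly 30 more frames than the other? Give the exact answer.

The gap grows by |30000/1001 − 30| = 30/1001 frames per second.
Time for a 30-frame gap: 30 ÷ (30/1001) = 1001 s.

1001 seconds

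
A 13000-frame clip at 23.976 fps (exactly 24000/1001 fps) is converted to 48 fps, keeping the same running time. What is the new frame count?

26026 frames

Target frames = source frames × (target rate / source rate) = 13000 × (48)/(24000/1001) = 13000 × 1001/500 = 26026.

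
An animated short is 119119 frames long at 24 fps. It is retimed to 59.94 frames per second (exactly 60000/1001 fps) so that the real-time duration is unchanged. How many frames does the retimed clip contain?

Target frames = source frames × (target rate / source rate) = 119119 × (60000/1001)/(24) = 119119 × 2500/1001 = 297500.

297500 frames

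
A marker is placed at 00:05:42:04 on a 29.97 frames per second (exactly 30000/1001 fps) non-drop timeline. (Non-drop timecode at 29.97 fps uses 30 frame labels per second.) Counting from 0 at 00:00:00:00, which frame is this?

frame 10264

Total seconds to the label: (0 × 3600 + 5 × 60 + 42) = 342.
Frame index = 342 × 30 + 4 = 10264.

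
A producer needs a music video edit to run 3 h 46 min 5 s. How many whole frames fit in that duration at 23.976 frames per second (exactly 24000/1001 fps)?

3 h 46 min 5 s = 13565 s.
Frames = 13565 × 24000/1001 = 325560000/1001 ≈ 325234.7652.
Complete frames: 325234.

325234 frames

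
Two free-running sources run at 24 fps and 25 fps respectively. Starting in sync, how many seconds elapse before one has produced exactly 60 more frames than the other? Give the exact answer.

60 seconds

The gap grows by |25 − 24| = 1 frame per second.
Time for a 60-frame gap: 60 ÷ (1) = 60 s.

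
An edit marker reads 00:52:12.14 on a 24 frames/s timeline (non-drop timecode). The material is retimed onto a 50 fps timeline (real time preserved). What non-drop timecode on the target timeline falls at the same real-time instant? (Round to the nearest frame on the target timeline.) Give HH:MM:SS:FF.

Source frame index: (0×3600 + 52×60 + 12) × 24 + 14 = 75182.
Real time: 75182 / (24) = 37591/12 s.
Target frame: (37591/12) × (50) = 939775/6 ≈ 156629.167 → 156629.
At 50 labels/s: frame 156629 → 00:52:12:29.

00:52:12:29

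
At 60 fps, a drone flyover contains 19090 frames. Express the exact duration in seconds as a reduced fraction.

1909/6 seconds

Running time = 19090 ÷ (60) = 19090 × 1/60 = 1909/6 s.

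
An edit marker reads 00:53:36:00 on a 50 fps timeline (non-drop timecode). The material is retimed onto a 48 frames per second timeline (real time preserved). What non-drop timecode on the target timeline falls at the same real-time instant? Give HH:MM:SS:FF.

Source frame index: (0×3600 + 53×60 + 36) × 50 + 0 = 160800.
Real time: 160800 / (50) = 3216 s.
Target frame: (3216) × (48) = 154368.
At 48 labels/s: frame 154368 → 00:53:36:00.

00:53:36:00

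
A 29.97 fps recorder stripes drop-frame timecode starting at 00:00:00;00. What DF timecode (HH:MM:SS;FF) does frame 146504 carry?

Ten DF minutes hold 17982 frames, so frame 146504 lies in block 8 (frames 143856–161837) with 2648 frames into that block.
The block's first minute is 1800 frames and the rest 1798 each; 2648 frames reaches minute 1, so 8 × 18 + 1 × 2 = 146 labels have been skipped so far.
Adding those back, label number 146504 + 146 = 146650 at 30 labels/s is 4888 s + 10 f = 1 h 21 min 28 s frame 10, i.e. 01:21:28;10.

01:21:28;10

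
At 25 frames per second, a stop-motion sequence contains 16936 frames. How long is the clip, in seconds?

Running time = 16936 / (25) = 677.44 s.

677.44 seconds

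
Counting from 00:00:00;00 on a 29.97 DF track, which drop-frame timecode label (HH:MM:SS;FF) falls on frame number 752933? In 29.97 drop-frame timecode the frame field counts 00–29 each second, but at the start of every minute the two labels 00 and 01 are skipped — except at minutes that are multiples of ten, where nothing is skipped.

06:58:42;27

Each 10-minute DF block holds 10 × 60 × 30 − 9 × 2 = 17982 frames. 752933 ÷ 17982 → 41 full blocks, remainder 15671.
Within the partial block the first minute is 1800 frames and each further minute 1798, so 8 further minute boundaries passed. Total skipped labels = 18 × 41 + 2 × 8 = 754.
Non-drop label index = 752933 + 754 = 753687; at 30 labels/s that is 06:58:42:27, i.e. DF 06:58:42;27.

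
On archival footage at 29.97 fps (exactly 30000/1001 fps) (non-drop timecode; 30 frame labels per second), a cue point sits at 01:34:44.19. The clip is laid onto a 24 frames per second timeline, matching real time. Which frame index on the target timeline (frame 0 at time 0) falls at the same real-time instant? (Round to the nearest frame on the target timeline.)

frame 136568

Source frame index: (1×3600 + 34×60 + 44) × 30 + 19 = 170539.
Real time: 170539 / (30000/1001) = 170709539/30000 s.
Target frame: (170709539/30000) × (24) = 170709539/1250 ≈ 136567.631 → 136568.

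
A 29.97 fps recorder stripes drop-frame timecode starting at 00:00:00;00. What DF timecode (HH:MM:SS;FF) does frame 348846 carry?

03:13:59;24

Ten DF minutes hold 17982 frames, so frame 348846 lies in block 19 (frames 341658–359639) with 7188 frames into that block.
The block's first minute is 1800 frames and the rest 1798 each; 7188 frames reaches minute 3, so 19 × 18 + 3 × 2 = 348 labels have been skipped so far.
Adding those back, label number 348846 + 348 = 349194 at 30 labels/s is 11639 s + 24 f = 3 h 13 min 59 s frame 24, i.e. 03:13:59;24.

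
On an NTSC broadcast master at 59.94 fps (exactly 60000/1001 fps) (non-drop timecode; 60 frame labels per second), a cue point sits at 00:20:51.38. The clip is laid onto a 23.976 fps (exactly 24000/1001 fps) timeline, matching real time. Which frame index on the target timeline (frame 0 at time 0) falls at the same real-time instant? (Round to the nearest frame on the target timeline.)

Source frame index: (0×3600 + 20×60 + 51) × 60 + 38 = 75098.
Real time: 75098 / (60000/1001) = 37586549/30000 s.
Target frame: (37586549/30000) × (24000/1001) = 150196/5 ≈ 30039.200 → 30039.

frame 30039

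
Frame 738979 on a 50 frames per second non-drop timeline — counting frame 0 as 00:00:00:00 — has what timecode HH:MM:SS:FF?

04:06:19:29

738979 ÷ 50 = 14779 full seconds, remainder 29 frames.
14779 s = 4 h 6 min 19 s.
Timecode: 04:06:19:29.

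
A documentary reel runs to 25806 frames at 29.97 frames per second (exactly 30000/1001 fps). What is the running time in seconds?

861.0602 seconds

Running time = 25806 / (30000/1001) = 861.0602 s.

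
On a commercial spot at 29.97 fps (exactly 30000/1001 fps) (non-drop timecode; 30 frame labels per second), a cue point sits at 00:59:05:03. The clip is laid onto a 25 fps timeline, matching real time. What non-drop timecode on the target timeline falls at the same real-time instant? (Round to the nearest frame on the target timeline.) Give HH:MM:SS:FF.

Source frame index: (0×3600 + 59×60 + 5) × 30 + 3 = 106353.
Real time: 106353 / (30000/1001) = 35486451/10000 s.
Target frame: (35486451/10000) × (25) = 35486451/400 ≈ 88716.128 → 88716.
At 25 labels/s: frame 88716 → 00:59:08:16.

00:59:08:16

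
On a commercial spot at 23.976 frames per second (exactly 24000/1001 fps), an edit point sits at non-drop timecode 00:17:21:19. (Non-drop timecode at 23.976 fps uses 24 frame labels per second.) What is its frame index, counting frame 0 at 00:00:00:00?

25003

Total seconds to the label: (0 × 3600 + 17 × 60 + 21) = 1041.
Frame index = 1041 × 24 + 19 = 25003.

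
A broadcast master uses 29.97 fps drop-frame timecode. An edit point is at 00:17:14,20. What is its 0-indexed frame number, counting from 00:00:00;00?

As if non-drop at 30 labels/s: (0 × 3600 + 17 × 60 + 14) × 30 + 20 = 31040.
Minute boundaries passed: 17; those not divisible by 10: 17 − 1 = 16; dropped labels = 2 × 16 = 32.
Actual frame index = 31040 − 32 = 31008.

31008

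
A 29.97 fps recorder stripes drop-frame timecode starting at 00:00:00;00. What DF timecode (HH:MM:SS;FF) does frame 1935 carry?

Each 10-minute DF block holds 10 × 60 × 30 − 9 × 2 = 17982 frames. 1935 ÷ 17982 → 0 full blocks, remainder 1935.
Within the partial block the first minute is 1800 frames and each further minute 1798, so 1 further minute boundary passed. Total skipped labels = 18 × 0 + 2 × 1 = 2.
Non-drop label index = 1935 + 2 = 1937; at 30 labels/s that is 00:01:04:17, i.e. DF 00:01:04;17.

00:01:04;17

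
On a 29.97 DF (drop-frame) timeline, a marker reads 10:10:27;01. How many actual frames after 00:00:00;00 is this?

Complete 10-minute blocks: 61, each 17982 frames → 1096902.
Remaining 0 whole minutes in the current block: 0 frames.
Within the current minute: 27 × 30 + 1 = 811. Total = 1096902 + 0 + 811 = 1097713.

1097713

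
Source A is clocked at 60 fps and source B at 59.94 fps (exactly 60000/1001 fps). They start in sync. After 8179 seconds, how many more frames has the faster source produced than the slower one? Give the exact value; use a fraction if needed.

490740/1001 frames

A emits 60 × 8179 = 490740 frames; B emits 60000/1001 × 8179 = 490740000/1001.
Difference = 490740/1001 frames (≈ 490.2498); B is behind A.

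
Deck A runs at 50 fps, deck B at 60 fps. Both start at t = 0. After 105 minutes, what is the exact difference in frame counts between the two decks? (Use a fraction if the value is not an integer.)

105 min = 6300 s.
A emits 50 × 6300 = 315000 frames; B emits 60 × 6300 = 378000.
Difference = 63000 frames; B is ahead of A.

63000 frames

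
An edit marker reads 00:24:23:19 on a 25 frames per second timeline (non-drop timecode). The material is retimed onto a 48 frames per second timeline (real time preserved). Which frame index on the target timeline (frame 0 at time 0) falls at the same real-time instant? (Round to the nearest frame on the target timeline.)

frame 70260

Source frame index: (0×3600 + 24×60 + 23) × 25 + 19 = 36594.
Real time: 36594 / (25) = 36594/25 s.
Target frame: (36594/25) × (48) = 1756512/25 ≈ 70260.480 → 70260.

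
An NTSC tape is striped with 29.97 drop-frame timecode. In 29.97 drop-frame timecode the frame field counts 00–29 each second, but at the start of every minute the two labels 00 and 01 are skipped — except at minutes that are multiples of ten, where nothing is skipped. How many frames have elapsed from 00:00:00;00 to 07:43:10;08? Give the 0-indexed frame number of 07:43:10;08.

Complete 10-minute blocks: 46, each 17982 frames → 827172.
Remaining 3 whole minutes in the current block: 1800 + 2 × 1798 = 5396 frames.
Within the current minute: 10 × 30 + 8 − 2 = 306 (labels ;00/;01 skipped at this minute). Total = 827172 + 5396 + 306 = 832874.

832874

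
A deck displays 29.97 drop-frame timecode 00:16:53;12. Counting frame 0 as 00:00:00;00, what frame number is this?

30372

As if non-drop at 30 labels/s: (0 × 3600 + 16 × 60 + 53) × 30 + 12 = 30402.
Minute boundaries passed: 16; those not divisible by 10: 16 − 1 = 15; dropped labels = 2 × 15 = 30.
Actual frame index = 30402 − 30 = 30372.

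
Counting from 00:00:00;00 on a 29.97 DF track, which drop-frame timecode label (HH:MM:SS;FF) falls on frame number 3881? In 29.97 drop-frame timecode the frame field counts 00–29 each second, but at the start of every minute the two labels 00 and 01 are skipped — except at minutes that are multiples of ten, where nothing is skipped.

Ten DF minutes hold 17982 frames, so frame 3881 lies in block 0 (frames 0–17981) with 3881 frames into that block.
The block's first minute is 1800 frames and the rest 1798 each; 3881 frames reaches minute 2, so 0 × 18 + 2 × 2 = 4 labels have been skipped so far.
Adding those back, label number 3881 + 4 = 3885 at 30 labels/s is 129 s + 15 f = 0 h 2 min 9 s frame 15, i.e. 00:02:09;15.

00:02:09;15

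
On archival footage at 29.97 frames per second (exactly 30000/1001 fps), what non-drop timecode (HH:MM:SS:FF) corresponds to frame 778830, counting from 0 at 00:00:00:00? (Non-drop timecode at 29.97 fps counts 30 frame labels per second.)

07:12:41:00

778830 ÷ 30 = 25961 full seconds, remainder 0 frames.
25961 s = 7 h 12 min 41 s.
Timecode: 07:12:41:00.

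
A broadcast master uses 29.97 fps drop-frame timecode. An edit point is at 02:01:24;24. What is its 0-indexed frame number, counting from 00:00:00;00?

218326

Complete 10-minute blocks: 12, each 17982 frames → 215784.
Remaining 1 whole minute in the current block: 1800 + 0 × 1798 = 1800 frames.
Within the current minute: 24 × 30 + 24 − 2 = 742 (labels ;00/;01 skipped at this minute). Total = 215784 + 1800 + 742 = 218326.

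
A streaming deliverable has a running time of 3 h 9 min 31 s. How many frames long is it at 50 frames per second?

3 h 9 min 31 s = 11371 s.
Frames = 11371 × 50 = 568550.

568550 frames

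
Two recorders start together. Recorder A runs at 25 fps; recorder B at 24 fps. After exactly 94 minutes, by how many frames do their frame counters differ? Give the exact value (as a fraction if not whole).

94 min = 5640 s.
A emits 25 × 5640 = 141000 frames; B emits 24 × 5640 = 135360.
Difference = 5640 frames; B is behind A.

5640 frames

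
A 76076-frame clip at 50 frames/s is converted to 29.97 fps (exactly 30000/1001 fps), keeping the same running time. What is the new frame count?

45600 frames

Target frames = source frames × (target rate / source rate) = 76076 × (30000/1001)/(50) = 76076 × 600/1001 = 45600.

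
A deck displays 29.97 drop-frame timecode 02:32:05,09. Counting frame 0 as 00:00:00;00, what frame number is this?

As if non-drop at 30 labels/s: (2 × 3600 + 32 × 60 + 5) × 30 + 9 = 273759.
Minute boundaries passed: 152; those not divisible by 10: 152 − 15 = 137; dropped labels = 2 × 137 = 274.
Actual frame index = 273759 − 274 = 273485.

273485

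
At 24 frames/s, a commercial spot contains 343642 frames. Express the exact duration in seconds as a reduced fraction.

Running time = 343642 ÷ (24) = 343642 × 1/24 = 171821/12 s.

171821/12 seconds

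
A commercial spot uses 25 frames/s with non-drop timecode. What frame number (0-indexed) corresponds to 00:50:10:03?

frame 75253

Total seconds to the label: (0 × 3600 + 50 × 60 + 10) = 3010.
Frame index = 3010 × 25 + 3 = 75253.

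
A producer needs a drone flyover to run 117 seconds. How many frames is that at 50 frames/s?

5850 frames

Frames = 117 × 50 = 5850.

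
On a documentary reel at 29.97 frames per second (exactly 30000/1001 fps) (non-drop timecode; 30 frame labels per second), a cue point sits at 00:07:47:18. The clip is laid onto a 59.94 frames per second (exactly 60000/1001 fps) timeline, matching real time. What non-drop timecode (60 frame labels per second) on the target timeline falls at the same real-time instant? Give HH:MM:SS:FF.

Source frame index: (0×3600 + 7×60 + 47) × 30 + 18 = 14028.
Real time: 14028 / (30000/1001) = 1170169/2500 s.
Target frame: (1170169/2500) × (60000/1001) = 28056.
At 60 labels/s: frame 28056 → 00:07:47:36.

00:07:47:36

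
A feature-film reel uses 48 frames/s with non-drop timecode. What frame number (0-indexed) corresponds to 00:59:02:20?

Total seconds to the label: (0 × 3600 + 59 × 60 + 2) = 3542.
Frame index = 3542 × 48 + 20 = 170036.

170036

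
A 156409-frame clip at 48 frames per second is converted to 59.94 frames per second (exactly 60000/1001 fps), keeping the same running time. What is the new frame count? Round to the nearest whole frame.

Frames at target rate = 156409 × (60000/1001) / (48) = 17773750/91 ≈ 195315.934.
Nearest whole frame: 195316.

195316 frames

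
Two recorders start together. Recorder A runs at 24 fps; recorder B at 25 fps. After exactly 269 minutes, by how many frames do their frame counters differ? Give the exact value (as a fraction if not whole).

16140 frames

269 min = 16140 s.
A emits 24 × 16140 = 387360 frames; B emits 25 × 16140 = 403500.
Difference = 16140 frames; B is ahead of A.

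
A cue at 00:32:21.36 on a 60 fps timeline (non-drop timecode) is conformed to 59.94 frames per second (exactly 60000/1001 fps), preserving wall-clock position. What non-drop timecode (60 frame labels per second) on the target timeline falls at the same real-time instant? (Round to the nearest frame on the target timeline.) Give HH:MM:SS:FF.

Source frame index: (0×3600 + 32×60 + 21) × 60 + 36 = 116496.
Real time: 116496 / (60) = 9708/5 s.
Target frame: (9708/5) × (60000/1001) = 116496000/1001 ≈ 116379.620 → 116380.
At 60 labels/s: frame 116380 → 00:32:19:40.

00:32:19:40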